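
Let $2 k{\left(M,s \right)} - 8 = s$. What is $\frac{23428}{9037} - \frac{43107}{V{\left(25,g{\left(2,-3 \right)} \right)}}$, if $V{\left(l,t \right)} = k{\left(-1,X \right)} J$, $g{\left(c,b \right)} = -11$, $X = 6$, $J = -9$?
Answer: $\frac{18620663}{27111} \approx 686.83$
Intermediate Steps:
$k{\left(M,s \right)} = 4 + \frac{s}{2}$
$V{\left(l,t \right)} = -63$ ($V{\left(l,t \right)} = \left(4 + \frac{1}{2} \cdot 6\right) \left(-9\right) = \left(4 + 3\right) \left(-9\right) = 7 \left(-9\right) = -63$)
$\frac{23428}{9037} - \frac{43107}{V{\left(25,g{\left(2,-3 \right)} \right)}} = \frac{23428}{9037} - \frac{43107}{-63} = 23428 \cdot \frac{1}{9037} - - \frac{14369}{21} = \frac{23428}{9037} + \frac{14369}{21} = \frac{18620663}{27111}$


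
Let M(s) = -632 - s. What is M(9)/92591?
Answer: -641/92591 ≈ -0.0069229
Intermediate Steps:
M(9)/92591 = (-632 - 1*9)/92591 = (-632 - 9)*(1/92591) = -641*1/92591 = -641/92591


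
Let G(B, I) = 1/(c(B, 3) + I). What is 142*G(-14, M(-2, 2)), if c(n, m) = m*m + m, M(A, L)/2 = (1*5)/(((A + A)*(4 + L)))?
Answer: 1704/139 ≈ 12.259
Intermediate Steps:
M(A, L) = 5/(A*(4 + L)) (M(A, L) = 2*((1*5)/(((A + A)*(4 + L)))) = 2*(5/(((2*A)*(4 + L)))) = 2*(5/((2*A*(4 + L)))) = 2*(5*(1/(2*A*(4 + L)))) = 2*(5/(2*A*(4 + L))) = 5/(A*(4 + L)))
c(n, m) = m + m**2 (c(n, m) = m**2 + m = m + m**2)
G(B, I) = 1/(12 + I) (G(B, I) = 1/(3*(1 + 3) + I) = 1/(3*4 + I) = 1/(12 + I))
142*G(-14, M(-2, 2)) = 142/(12 + 5/(-2*(4 + 2))) = 142/(12 + 5*(-1/2)/6) = 142/(12 + 5*(-1/2)*(1/6)) = 142/(12 - 5/12) = 142/(139/12) = 142*(12/139) = 1704/139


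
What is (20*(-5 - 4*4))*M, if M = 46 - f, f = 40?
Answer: -2520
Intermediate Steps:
M = 6 (M = 46 - 1*40 = 46 - 40 = 6)
(20*(-5 - 4*4))*M = (20*(-5 - 4*4))*6 = (20*(-5 - 16))*6 = (20*(-21))*6 = -420*6 = -2520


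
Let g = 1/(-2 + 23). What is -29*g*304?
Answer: -8816/21 ≈ -419.81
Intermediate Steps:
g = 1/21 ≈ 0.047619
-29*g*304 = -29*1/21*304 = -29/21*304 = -8816/21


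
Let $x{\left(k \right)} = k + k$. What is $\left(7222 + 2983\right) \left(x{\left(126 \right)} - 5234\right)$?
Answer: $-50841310$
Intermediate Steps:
$x{\left(k \right)} = 2 k$
$\left(7222 + 2983\right) \left(x{\left(126 \right)} - 5234\right) = \left(7222 + 2983\right) \left(2 \cdot 126 - 5234\right) = 10205 \left(252 - 5234\right) = 10205 \left(-4982\right) = -50841310$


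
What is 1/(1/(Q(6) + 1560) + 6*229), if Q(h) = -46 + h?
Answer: 1520/2088481 ≈ 0.00072780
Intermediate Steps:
1/(1/(Q(6) + 1560) + 6*229) = 1/(1/((-46 + 6) + 1560) + 6*229) = 1/(1/(-40 + 1560) + 1374) = 1/(1/1520 + 1374) = 1/(2088481/1520) = 1520/2088481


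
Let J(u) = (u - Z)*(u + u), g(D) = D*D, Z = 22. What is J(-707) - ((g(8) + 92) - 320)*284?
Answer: 1077382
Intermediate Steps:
g(D) = D²
J(u) = 2*u*(-22 + u) (J(u) = (u - 1*22)*(u + u) = (u - 22)*(2*u) = (-22 + u)*(2*u) = 2*u*(-22 + u))
J(-707) - ((g(8) + 92) - 320)*284 = 2*(-707)*(-22 - 707) - ((8² + 92) - 320)*284 = 2*(-707)*(-729) - ((64 + 92) - 320)*284 = 1030806 - (156 - 320)*284 = 1030806 - (-164)*284 = 1030806 - 1*(-46576) = 1030806 + 46576 = 1077382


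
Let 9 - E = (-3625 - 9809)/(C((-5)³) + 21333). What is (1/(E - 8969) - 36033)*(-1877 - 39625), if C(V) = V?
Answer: 142074610357229826/95005123 ≈ 1.4954e+9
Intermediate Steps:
E = 102153/10604 (E = 9 - (-3625 - 9809)/((-5)³ + 21333) = 9 - (-13434)/(-125 + 21333) = 9 - (-13434)/21208 = 9 - 1*(-6717/10604) = 9 + 6717/10604 = 102153/10604 ≈ 9.6334)
(1/(E - 8969) - 36033)*(-1877 - 39625) = (1/(102153/10604 - 8969) - 36033)*(-1877 - 39625) = (1/(-95005123/10604) - 36033)*(-41502) = (-10604/95005123 - 36033)*(-41502) = -3423319607663/95005123*(-41502) = 142074610357229826/95005123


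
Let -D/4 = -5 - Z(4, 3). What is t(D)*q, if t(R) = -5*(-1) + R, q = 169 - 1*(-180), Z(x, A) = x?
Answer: 14309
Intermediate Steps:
q = 349 (q = 169 + 180 = 349)
D = 36 (D = -4*(-5 - 1*4) = -4*(-5 - 4) = -4*(-9) = 36)
t(R) = 5 + R
t(D)*q = (5 + 36)*349 = 41*349 = 14309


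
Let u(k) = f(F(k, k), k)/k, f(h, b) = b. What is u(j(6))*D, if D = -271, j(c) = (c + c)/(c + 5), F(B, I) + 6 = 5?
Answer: -271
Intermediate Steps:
F(B, I) = -1 (F(B, I) = -6 + 5 = -1)
j(c) = 2*c/(5 + c) (j(c) = (2*c)/(5 + c) = 2*c/(5 + c))
u(k) = 1 (u(k) = k/k = 1)
u(j(6))*D = 1*(-271) = -271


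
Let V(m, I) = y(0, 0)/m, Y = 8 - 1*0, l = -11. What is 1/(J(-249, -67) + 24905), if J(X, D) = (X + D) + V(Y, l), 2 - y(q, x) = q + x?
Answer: 4/98357 ≈ 4.0668e-5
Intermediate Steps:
y(q, x) = 2 - q - x (y(q, x) = 2 - (q + x) = 2 + (-q - x) = 2 - q - x)
Y = 8 (Y = 8 + 0 = 8)
V(m, I) = 2/m (V(m, I) = (2 - 1*0 - 1*0)/m = (2 + 0 + 0)/m = 2/m)
J(X, D) = ¼ + D + X (J(X, D) = (X + D) + 2/8 = (D + X) + 2*(⅛) = (D + X) + ¼ = ¼ + D + X)
1/(J(-249, -67) + 24905) = 1/((¼ - 67 - 249) + 24905) = 1/(-1263/4 + 24905) = 1/(98357/4) = 4/98357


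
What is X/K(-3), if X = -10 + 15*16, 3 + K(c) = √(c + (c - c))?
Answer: -115/2 - 115*I*√3/6 ≈ -57.5 - 33.198*I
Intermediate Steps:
K(c) = -3 + √c (K(c) = -3 + √(c + (c - c)) = -3 + √(c + 0) = -3 + √c)
X = 230 (X = -10 + 240 = 230)
X/K(-3) = 230/(-3 + √(-3)) = 230/(-3 + I*√3)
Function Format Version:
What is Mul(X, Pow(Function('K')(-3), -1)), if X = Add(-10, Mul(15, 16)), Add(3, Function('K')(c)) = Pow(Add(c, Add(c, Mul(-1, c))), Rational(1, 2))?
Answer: Add(Rational(-115, 2), Mul(Rational(-115, 6), I, Pow(3, Rational(1, 2)))) ≈ Add(-57.500, Mul(-33.198, I))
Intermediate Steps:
Function('K')(c) = Add(-3, Pow(c, Rational(1, 2))) (Function('K')(c) = Add(-3, Pow(Add(c, Add(c, Mul(-1, c))), Rational(1, 2))) = Add(-3, Pow(Add(c, 0), Rational(1, 2))) = Add(-3, Pow(c, Rational(1, 2))))
X = 230 (X = Add(-10, 240) = 230)
Mul(X, Pow(Function('K')(-3), -1)) = Mul(230, Pow(Add(-3, Pow(-3, Rational(1, 2))), -1)) = Mul(230, Pow(Add(-3, Mul(I, Pow(3, Rational(1, 2)))), -1))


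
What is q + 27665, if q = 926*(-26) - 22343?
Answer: -18754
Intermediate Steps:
q = -46419 (q = -24076 - 22343 = -46419)
q + 27665 = -46419 + 27665 = -18754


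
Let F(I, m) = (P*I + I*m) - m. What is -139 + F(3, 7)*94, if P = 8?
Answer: 3433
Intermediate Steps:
F(I, m) = -m + 8*I + I*m (F(I, m) = (8*I + I*m) - m = -m + 8*I + I*m)
-139 + F(3, 7)*94 = -139 + (-1*7 + 8*3 + 3*7)*94 = -139 + (-7 + 24 + 21)*94 = -139 + 38*94 = -139 + 3572 = 3433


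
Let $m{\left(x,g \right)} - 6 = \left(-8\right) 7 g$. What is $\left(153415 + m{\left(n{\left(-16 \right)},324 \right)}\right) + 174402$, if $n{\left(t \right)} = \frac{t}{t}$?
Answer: $309679$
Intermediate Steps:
$n{\left(t \right)} = 1$
$m{\left(x,g \right)} = 6 - 56 g$ ($m{\left(x,g \right)} = 6 + \left(-8\right) 7 g = 6 - 56 g$)
$\left(153415 + m{\left(n{\left(-16 \right)},324 \right)}\right) + 174402 = \left(153415 + \left(6 - 18144\right)\right) + 174402 = \left(153415 - 18138\right) + 174402 = 135277 + 174402 = 309679$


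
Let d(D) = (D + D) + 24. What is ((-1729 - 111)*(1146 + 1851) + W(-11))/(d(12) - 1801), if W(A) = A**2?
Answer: 5514359/1753 ≈ 3145.7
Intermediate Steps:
d(D) = 24 + 2*D (d(D) = 2*D + 24 = 24 + 2*D)
((-1729 - 111)*(1146 + 1851) + W(-11))/(d(12) - 1801) = ((-1729 - 111)*(1146 + 1851) + (-11)**2)/((24 + 2*12) - 1801) = (-1840*2997 + 121)/((24 + 24) - 1801) = (-5514480 + 121)/(48 - 1801) = -5514359/(-1753) = -5514359*(-1/1753) = 5514359/1753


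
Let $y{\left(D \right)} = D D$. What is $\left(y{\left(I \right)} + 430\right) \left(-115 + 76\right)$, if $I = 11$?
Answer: $-21489$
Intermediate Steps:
$y{\left(D \right)} = D^{2}$
$\left(y{\left(I \right)} + 430\right) \left(-115 + 76\right) = \left(11^{2} + 430\right) \left(-115 + 76\right) = \left(121 + 430\right) \left(-39\right) = 551 \left(-39\right) = -21489$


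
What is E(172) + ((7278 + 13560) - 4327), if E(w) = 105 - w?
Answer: 16444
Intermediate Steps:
E(172) + ((7278 + 13560) - 4327) = (105 - 1*172) + ((7278 + 13560) - 4327) = (105 - 172) + (20838 - 4327) = -67 + 16511 = 16444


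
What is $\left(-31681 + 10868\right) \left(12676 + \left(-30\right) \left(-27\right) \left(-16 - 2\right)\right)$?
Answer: $39627952$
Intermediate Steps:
$\left(-31681 + 10868\right) \left(12676 + \left(-30\right) \left(-27\right) \left(-16 - 2\right)\right) = - 20813 \left(12676 + 810 \left(-18\right)\right) = - 20813 \left(12676 - 14580\right) = \left(-20813\right) \left(-1904\right) = 39627952$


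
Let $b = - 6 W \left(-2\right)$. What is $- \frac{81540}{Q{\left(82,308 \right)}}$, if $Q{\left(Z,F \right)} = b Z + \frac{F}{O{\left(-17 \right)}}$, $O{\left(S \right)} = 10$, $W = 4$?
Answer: $- \frac{203850}{9917} \approx -20.556$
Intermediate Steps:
$b = 48$ ($b = \left(-6\right) 4 \left(-2\right) = \left(-24\right) \left(-2\right) = 48$)
$Q{\left(Z,F \right)} = 48 Z + \frac{F}{10}$
$- \frac{81540}{Q{\left(82,308 \right)}} = - \frac{81540}{48 \cdot 82 + \frac{1}{10} \cdot 308} = - \frac{81540}{3936 + \frac{154}{5}} = - \frac{81540}{\frac{19834}{5}} = \left(-81540\right) \frac{5}{19834} = - \frac{203850}{9917}$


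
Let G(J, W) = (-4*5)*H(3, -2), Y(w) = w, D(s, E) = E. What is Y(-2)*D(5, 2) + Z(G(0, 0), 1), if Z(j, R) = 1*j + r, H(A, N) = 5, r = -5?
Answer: -109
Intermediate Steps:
G(J, W) = -100 (G(J, W) = -4*5*5 = -20*5 = -100)
Z(j, R) = -5 + j (Z(j, R) = 1*j - 5 = j - 5 = -5 + j)
Y(-2)*D(5, 2) + Z(G(0, 0), 1) = -2*2 + (-5 - 100) = -4 - 105 = -109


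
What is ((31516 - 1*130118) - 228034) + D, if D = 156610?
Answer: -170026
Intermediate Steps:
((31516 - 1*130118) - 228034) + D = ((31516 - 1*130118) - 228034) + 156610 = ((31516 - 130118) - 228034) + 156610 = (-98602 - 228034) + 156610 = -326636 + 156610 = -170026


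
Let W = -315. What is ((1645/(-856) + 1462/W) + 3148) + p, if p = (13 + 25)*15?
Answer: 1000751873/269640 ≈ 3711.4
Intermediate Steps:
p = 570 (p = 38*15 = 570)
((1645/(-856) + 1462/W) + 3148) + p = ((1645/(-856) + 1462/(-315)) + 3148) + 570 = ((1645*(-1/856) + 1462*(-1/315)) + 3148) + 570 = ((-1645/856 - 1462/315) + 3148) + 570 = (-1769647/269640 + 3148) + 570 = 847057073/269640 + 570 = 1000751873/269640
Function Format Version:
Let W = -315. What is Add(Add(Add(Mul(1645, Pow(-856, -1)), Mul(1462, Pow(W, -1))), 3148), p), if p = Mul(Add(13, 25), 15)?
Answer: Rational(1000751873, 269640) ≈ 3711.4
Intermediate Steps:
p = 570 (p = Mul(38, 15) = 570)
Add(Add(Add(Mul(1645, Pow(-856, -1)), Mul(1462, Pow(W, -1))), 3148), p) = Add(Add(Add(Mul(1645, Pow(-856, -1)), Mul(1462, Pow(-315, -1))), 3148), 570) = Add(Add(Add(Mul(1645, Rational(-1, 856)), Mul(1462, Rational(-1, 315))), 3148), 570) = Add(Add(Add(Rational(-1645, 856), Rational(-1462, 315)), 3148), 570) = Add(Add(Rational(-1769647, 269640), 3148), 570) = Add(Rational(847057073, 269640), 570) = Rational(1000751873, 269640)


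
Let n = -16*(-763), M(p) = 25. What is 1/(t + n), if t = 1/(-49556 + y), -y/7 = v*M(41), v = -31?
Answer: 44131/538751247 ≈ 8.1914e-5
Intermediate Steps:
y = 5425 (y = -(-217)*25 = -7*(-775) = 5425)
n = 12208
t = -1/44131 (t = 1/(-49556 + 5425) = 1/(-44131) = -1/44131 ≈ -2.2660e-5)
1/(t + n) = 1/(-1/44131 + 12208) = 1/(538751247/44131) = 44131/538751247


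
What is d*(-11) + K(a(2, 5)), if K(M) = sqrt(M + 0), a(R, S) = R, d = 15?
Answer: -165 + sqrt(2) ≈ -163.59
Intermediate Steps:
K(M) = sqrt(M)
d*(-11) + K(a(2, 5)) = 15*(-11) + sqrt(2) = -165 + sqrt(2)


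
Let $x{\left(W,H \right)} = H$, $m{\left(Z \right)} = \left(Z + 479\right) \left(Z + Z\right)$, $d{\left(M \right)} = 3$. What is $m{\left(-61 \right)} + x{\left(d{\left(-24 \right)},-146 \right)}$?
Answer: $-51142$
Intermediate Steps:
$m{\left(Z \right)} = 2 Z \left(479 + Z\right)$ ($m{\left(Z \right)} = \left(479 + Z\right) 2 Z = 2 Z \left(479 + Z\right)$)
$m{\left(-61 \right)} + x{\left(d{\left(-24 \right)},-146 \right)} = 2 \left(-61\right) \left(479 - 61\right) - 146 = 2 \left(-61\right) 418 - 146 = -50996 - 146 = -51142$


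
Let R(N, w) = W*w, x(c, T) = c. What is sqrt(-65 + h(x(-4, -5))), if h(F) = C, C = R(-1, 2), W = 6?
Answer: I*sqrt(53) ≈ 7.2801*I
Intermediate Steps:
R(N, w) = 6*w
C = 12 (C = 6*2 = 12)
h(F) = 12
sqrt(-65 + h(x(-4, -5))) = sqrt(-65 + 12) = sqrt(-53) = I*sqrt(53)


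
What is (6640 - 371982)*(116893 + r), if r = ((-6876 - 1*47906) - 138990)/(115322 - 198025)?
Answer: -3531978693793442/82703 ≈ -4.2707e+10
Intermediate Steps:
r = 193772/82703 (r = ((-6876 - 47906) - 138990)/(-82703) = (-54782 - 138990)*(-1/82703) = -193772*(-1/82703) = 193772/82703 ≈ 2.3430)
(6640 - 371982)*(116893 + r) = (6640 - 371982)*(116893 + 193772/82703) = -365342*9667595551/82703 = -3531978693793442/82703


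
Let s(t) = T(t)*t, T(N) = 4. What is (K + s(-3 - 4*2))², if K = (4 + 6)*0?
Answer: 1936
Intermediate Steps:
K = 0 (K = 10*0 = 0)
s(t) = 4*t
(K + s(-3 - 4*2))² = (0 + 4*(-3 - 4*2))² = (0 + 4*(-3 - 8))² = (0 + 4*(-11))² = (0 - 44)² = (-44)² = 1936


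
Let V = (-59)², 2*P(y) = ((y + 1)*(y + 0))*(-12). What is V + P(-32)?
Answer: -2471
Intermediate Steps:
P(y) = -6*y*(1 + y) (P(y) = (((y + 1)*(y + 0))*(-12))/2 = (((1 + y)*y)*(-12))/2 = ((y*(1 + y))*(-12))/2 = (-12*y*(1 + y))/2 = -6*y*(1 + y))
V = 3481
V + P(-32) = 3481 - 6*(-32)*(1 - 32) = 3481 - 6*(-32)*(-31) = 3481 - 5952 = -2471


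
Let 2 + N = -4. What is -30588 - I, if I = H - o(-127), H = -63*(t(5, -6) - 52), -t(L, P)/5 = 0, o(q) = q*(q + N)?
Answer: -16973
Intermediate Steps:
N = -6 (N = -2 - 4 = -6)
o(q) = q*(-6 + q) (o(q) = q*(q - 6) = q*(-6 + q))
t(L, P) = 0 (t(L, P) = -5*0 = 0)
H = 3276 (H = -63*(0 - 52) = -63*(-52) = 3276)
I = -13615 (I = 3276 - (-127)*(-6 - 127) = 3276 - (-127)*(-133) = 3276 - 1*16891 = 3276 - 16891 = -13615)
-30588 - I = -30588 - 1*(-13615) = -30588 + 13615 = -16973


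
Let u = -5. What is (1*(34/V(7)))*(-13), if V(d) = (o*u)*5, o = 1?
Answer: 442/25 ≈ 17.680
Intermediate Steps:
V(d) = -25 (V(d) = (1*(-5))*5 = -5*5 = -25)
(1*(34/V(7)))*(-13) = (1*(34/(-25)))*(-13) = (1*(34*(-1/25)))*(-13) = (1*(-34/25))*(-13) = -34/25*(-13) = 442/25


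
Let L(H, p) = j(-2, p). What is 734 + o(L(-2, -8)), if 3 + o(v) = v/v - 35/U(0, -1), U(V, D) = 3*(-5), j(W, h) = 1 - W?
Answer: 2203/3 ≈ 734.33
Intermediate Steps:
U(V, D) = -15
L(H, p) = 3 (L(H, p) = 1 - 1*(-2) = 1 + 2 = 3)
o(v) = ⅓ (o(v) = -3 + (v/v - 35/(-15)) = -3 + (1 - 35*(-1/15)) = -3 + (1 + 7/3) = -3 + 10/3 = ⅓)
734 + o(L(-2, -8)) = 734 + ⅓ = 2203/3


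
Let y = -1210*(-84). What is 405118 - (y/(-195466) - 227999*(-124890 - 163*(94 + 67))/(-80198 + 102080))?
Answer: -2501316772803563/2138593506 ≈ -1.1696e+6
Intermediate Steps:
y = 101640
405118 - (y/(-195466) - 227999*(-124890 - 163*(94 + 67))/(-80198 + 102080)) = 405118 - (101640/(-195466) - 227999*(-124890 - 163*(94 + 67))/(-80198 + 102080)) = 405118 - (101640*(-1/195466) - 227999/(21882/(-124890 - 163*161))) = 405118 - (-50820/97733 - 227999/(21882/(-124890 - 26243))) = 405118 - (-50820/97733 - 227999/(21882/(-151133))) = 405118 - (-50820/97733 - 227999/(21882*(-1/151133))) = 405118 - (-50820/97733 - 227999/(-21882/151133)) = 405118 - (-50820/97733 - 227999*(-151133/21882)) = 405118 - (-50820/97733 + 34458172867/21882) = 405118 - 1*3367699496767271/2138593506 = 405118 - 3367699496767271/2138593506 = -2501316772803563/2138593506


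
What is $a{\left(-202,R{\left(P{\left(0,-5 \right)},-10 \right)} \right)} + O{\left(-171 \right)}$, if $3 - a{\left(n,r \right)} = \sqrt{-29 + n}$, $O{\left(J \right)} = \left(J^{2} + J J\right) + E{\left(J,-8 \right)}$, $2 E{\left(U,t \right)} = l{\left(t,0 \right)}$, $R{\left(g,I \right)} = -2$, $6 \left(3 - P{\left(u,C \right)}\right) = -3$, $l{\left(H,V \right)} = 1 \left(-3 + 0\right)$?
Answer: $\frac{116967}{2} - i \sqrt{231} \approx 58484.0 - 15.199 i$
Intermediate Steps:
$l{\left(H,V \right)} = -3$ ($l{\left(H,V \right)} = 1 \left(-3\right) = -3$)
$P{\left(u,C \right)} = \frac{7}{2}$ ($P{\left(u,C \right)} = 3 - - \frac{1}{2} = 3 + \frac{1}{2} = \frac{7}{2}$)
$E{\left(U,t \right)} = - \frac{3}{2}$ ($E{\left(U,t \right)} = \frac{1}{2} \left(-3\right) = - \frac{3}{2}$)
$O{\left(J \right)} = - \frac{3}{2} + 2 J^{2}$ ($O{\left(J \right)} = \left(J^{2} + J J\right) - \frac{3}{2} = \left(J^{2} + J^{2}\right) - \frac{3}{2} = 2 J^{2} - \frac{3}{2} = - \frac{3}{2} + 2 J^{2}$)
$a{\left(n,r \right)} = 3 - \sqrt{-29 + n}$
$a{\left(-202,R{\left(P{\left(0,-5 \right)},-10 \right)} \right)} + O{\left(-171 \right)} = \left(3 - \sqrt{-29 - 202}\right) - \left(\frac{3}{2} - 2 \left(-171\right)^{2}\right) = \left(3 - \sqrt{-231}\right) + \left(- \frac{3}{2} + 2 \cdot 29241\right) = \left(3 - i \sqrt{231}\right) + \left(- \frac{3}{2} + 58482\right) = \left(3 - i \sqrt{231}\right) + \frac{116961}{2} = \frac{116967}{2} - i \sqrt{231}$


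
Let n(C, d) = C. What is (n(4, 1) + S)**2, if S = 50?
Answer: 2916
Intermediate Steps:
(n(4, 1) + S)**2 = (4 + 50)**2 = 54**2 = 2916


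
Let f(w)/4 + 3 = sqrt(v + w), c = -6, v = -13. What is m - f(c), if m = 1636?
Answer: 1648 - 4*I*sqrt(19) ≈ 1648.0 - 17.436*I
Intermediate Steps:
f(w) = -12 + 4*sqrt(-13 + w)
m - f(c) = 1636 - (-12 + 4*sqrt(-13 - 6)) = 1636 - (-12 + 4*sqrt(-19)) = 1636 - (-12 + 4*(I*sqrt(19))) = 1636 - (-12 + 4*I*sqrt(19)) = 1636 + (12 - 4*I*sqrt(19)) = 1648 - 4*I*sqrt(19)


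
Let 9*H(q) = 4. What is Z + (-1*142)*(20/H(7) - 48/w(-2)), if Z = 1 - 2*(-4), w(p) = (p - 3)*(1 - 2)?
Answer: -25089/5 ≈ -5017.8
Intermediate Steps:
H(q) = 4/9 (H(q) = (1/9)*4 = 4/9)
w(p) = 3 - p (w(p) = (-3 + p)*(-1) = 3 - p)
Z = 9 (Z = 1 + 8 = 9)
Z + (-1*142)*(20/H(7) - 48/w(-2)) = 9 + (-1*142)*(20/(4/9) - 48/(3 - 1*(-2))) = 9 - 142*(20*(9/4) - 48/(3 + 2)) = 9 - 142*(45 - 48/5) = 9 - 142*177/5 = 9 - 25134/5 = -25089/5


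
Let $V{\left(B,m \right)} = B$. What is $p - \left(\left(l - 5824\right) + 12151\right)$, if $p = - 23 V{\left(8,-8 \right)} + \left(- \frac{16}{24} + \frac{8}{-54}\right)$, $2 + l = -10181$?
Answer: $\frac{99122}{27} \approx 3671.2$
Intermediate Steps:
$l = -10183$ ($l = -2 - 10181 = -10183$)
$p = - \frac{4990}{27}$ ($p = \left(-23\right) 8 + \left(- \frac{16}{24} + \frac{8}{-54}\right) = -184 + \left(\left(-16\right) \frac{1}{24} + 8 \left(- \frac{1}{54}\right)\right) = -184 - \frac{22}{27} = - \frac{4990}{27} \approx -184.81$)
$p - \left(\left(l - 5824\right) + 12151\right) = - \frac{4990}{27} - \left(\left(-10183 - 5824\right) + 12151\right) = - \frac{4990}{27} - \left(-16007 + 12151\right) = - \frac{4990}{27} - -3856 = - \frac{4990}{27} + 3856 = \frac{99122}{27}$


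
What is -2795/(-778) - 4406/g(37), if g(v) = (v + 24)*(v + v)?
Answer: 4594381/1755946 ≈ 2.6165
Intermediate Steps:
g(v) = 2*v*(24 + v) (g(v) = (24 + v)*(2*v) = 2*v*(24 + v))
-2795/(-778) - 4406/g(37) = -2795/(-778) - 4406*1/(74*(24 + 37)) = -2795*(-1/778) - 4406/(2*37*61) = 2795/778 - 4406/4514 = 2795/778 - 4406*1/4514 = 2795/778 - 2203/2257 = 4594381/1755946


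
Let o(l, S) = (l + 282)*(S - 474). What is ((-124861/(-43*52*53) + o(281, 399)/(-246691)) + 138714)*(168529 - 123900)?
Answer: 323765412775726633/52298492 ≈ 6.1907e+9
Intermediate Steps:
o(l, S) = (-474 + S)*(282 + l) (o(l, S) = (282 + l)*(-474 + S) = (-474 + S)*(282 + l))
((-124861/(-43*52*53) + o(281, 399)/(-246691)) + 138714)*(168529 - 123900) = ((-124861/(-43*52*53) + (-133668 - 474*281 + 282*399 + 399*281)/(-246691)) + 138714)*(168529 - 123900) = ((-124861/((-2236*53)) + (-133668 - 133194 + 112518 + 112119)*(-1/246691)) + 138714)*44629 = ((-124861/(-118508) - 42225*(-1/246691)) + 138714)*44629 = ((-124861*(-1/118508) + 42225/246691) + 138714)*44629 = ((124861/118508 + 42225/246691) + 138714)*44629 = (832699657/679880396 + 138714)*44629 = (94309761950401/679880396)*44629 = 323765412775726633/52298492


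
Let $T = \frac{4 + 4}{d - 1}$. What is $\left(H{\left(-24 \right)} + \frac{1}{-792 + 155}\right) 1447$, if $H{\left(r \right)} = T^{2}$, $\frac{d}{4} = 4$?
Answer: $\frac{58665721}{143325} \approx 409.32$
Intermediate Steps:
$d = 16$ ($d = 4 \cdot 4 = 16$)
$T = \frac{8}{15}$ ($T = \frac{4 + 4}{16 - 1} = \frac{8}{15} \approx 0.53333$)
$H{\left(r \right)} = \frac{64}{225}$ ($H{\left(r \right)} = \left(\frac{8}{15}\right)^{2} = \frac{64}{225}$)
$\left(H{\left(-24 \right)} + \frac{1}{-792 + 155}\right) 1447 = \left(\frac{64}{225} + \frac{1}{-792 + 155}\right) 1447 = \left(\frac{64}{225} + \frac{1}{-637}\right) 1447 = \left(\frac{64}{225} - \frac{1}{637}\right) 1447 = \frac{40543}{143325} \cdot 1447 = \frac{58665721}{143325}$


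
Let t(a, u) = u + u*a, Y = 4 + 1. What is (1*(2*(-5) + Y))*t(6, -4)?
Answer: 140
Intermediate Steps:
Y = 5
t(a, u) = u + a*u
(1*(2*(-5) + Y))*t(6, -4) = (1*(2*(-5) + 5))*(-4*(1 + 6)) = (1*(-10 + 5))*(-4*7) = (1*(-5))*(-28) = -5*(-28) = 140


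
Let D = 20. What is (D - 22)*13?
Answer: -26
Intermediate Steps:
(D - 22)*13 = (20 - 22)*13 = -2*13 = -26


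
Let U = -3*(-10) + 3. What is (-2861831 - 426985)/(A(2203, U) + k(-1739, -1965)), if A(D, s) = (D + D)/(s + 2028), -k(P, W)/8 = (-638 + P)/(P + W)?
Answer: 3138329646288/2859019 ≈ 1.0977e+6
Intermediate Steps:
U = 33 (U = 30 + 3 = 33)
k(P, W) = -8*(-638 + P)/(P + W)
A(D, s) = 2*D/(2028 + s) (A(D, s) = (2*D)/(2028 + s) = 2*D/(2028 + s))
(-2861831 - 426985)/(A(2203, U) + k(-1739, -1965)) = (-2861831 - 426985)/(2*2203/(2028 + 33) + 8*(638 - 1*(-1739))/(-1739 - 1965)) = -3288816/(2*2203/2061 + 8*(638 + 1739)/(-3704)) = -3288816/(2*2203*(1/2061) + 8*(-1/3704)*2377) = -3288816/(4406/2061 - 2377/463) = -3288816/(-2859019/954243) = -3288816*(-954243/2859019) = 3138329646288/2859019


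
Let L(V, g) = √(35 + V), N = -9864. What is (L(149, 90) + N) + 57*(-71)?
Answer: -13911 + 2*√46 ≈ -13897.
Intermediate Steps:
(L(149, 90) + N) + 57*(-71) = (√(35 + 149) - 9864) + 57*(-71) = (√184 - 9864) - 4047 = (2*√46 - 9864) - 4047 = (-9864 + 2*√46) - 4047 = -13911 + 2*√46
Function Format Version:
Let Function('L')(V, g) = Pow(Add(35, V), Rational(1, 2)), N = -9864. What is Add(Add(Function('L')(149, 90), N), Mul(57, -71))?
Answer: Add(-13911, Mul(2, Pow(46, Rational(1, 2)))) ≈ -13897.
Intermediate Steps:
Add(Add(Function('L')(149, 90), N), Mul(57, -71)) = Add(Add(Pow(Add(35, 149), Rational(1, 2)), -9864), Mul(57, -71)) = Add(Add(Pow(184, Rational(1, 2)), -9864), -4047) = Add(Add(Mul(2, Pow(46, Rational(1, 2))), -9864), -4047) = Add(Add(-9864, Mul(2, Pow(46, Rational(1, 2)))), -4047) = Add(-13911, Mul(2, Pow(46, Rational(1, 2))))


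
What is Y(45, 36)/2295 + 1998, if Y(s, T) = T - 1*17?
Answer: 4585429/2295 ≈ 1998.0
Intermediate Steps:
Y(s, T) = -17 + T (Y(s, T) = T - 17 = -17 + T)
Y(45, 36)/2295 + 1998 = (-17 + 36)/2295 + 1998 = 19*(1/2295) + 1998 = 19/2295 + 1998 = 4585429/2295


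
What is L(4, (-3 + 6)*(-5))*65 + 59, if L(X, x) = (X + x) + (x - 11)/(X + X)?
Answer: -3469/4 ≈ -867.25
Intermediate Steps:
L(X, x) = X + x + (-11 + x)/(2*X) (L(X, x) = (X + x) + (-11 + x)/((2*X)) = (X + x) + (-11 + x)*(1/(2*X)) = (X + x) + (-11 + x)/(2*X) = X + x + (-11 + x)/(2*X))
L(4, (-3 + 6)*(-5))*65 + 59 = ((½)*(-11 + (-3 + 6)*(-5) + 2*4*(4 + (-3 + 6)*(-5)))/4)*65 + 59 = ((½)*(¼)*(-11 + 3*(-5) + 2*4*(4 + 3*(-5))))*65 + 59 = ((½)*(¼)*(-11 - 15 + 2*4*(4 - 15)))*65 + 59 = ((½)*(¼)*(-11 - 15 + 2*4*(-11)))*65 + 59 = ((½)*(¼)*(-11 - 15 - 88))*65 + 59 = ((½)*(¼)*(-114))*65 + 59 = -57/4*65 + 59 = -3705/4 + 59 = -3469/4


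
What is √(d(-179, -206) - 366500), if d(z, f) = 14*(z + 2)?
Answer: I*√368978 ≈ 607.44*I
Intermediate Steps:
d(z, f) = 28 + 14*z (d(z, f) = 14*(2 + z) = 28 + 14*z)
√(d(-179, -206) - 366500) = √((28 + 14*(-179)) - 366500) = √((28 - 2506) - 366500) = √(-2478 - 366500) = √(-368978) = I*√368978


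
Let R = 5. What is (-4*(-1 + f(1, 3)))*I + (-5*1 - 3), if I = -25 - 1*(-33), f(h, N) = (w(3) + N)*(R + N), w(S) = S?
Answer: -1512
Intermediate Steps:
f(h, N) = (3 + N)*(5 + N)
I = 8 (I = -25 + 33 = 8)
(-4*(-1 + f(1, 3)))*I + (-5*1 - 3) = -4*(-1 + (15 + 3**2 + 8*3))*8 + (-5*1 - 3) = -4*(-1 + (15 + 9 + 24))*8 + (-5 - 3) = -4*(-1 + 48)*8 - 8 = -4*47*8 - 8 = -188*8 - 8 = -1504 - 8 = -1512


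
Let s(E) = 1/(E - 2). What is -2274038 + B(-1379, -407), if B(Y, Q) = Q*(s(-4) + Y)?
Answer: -10276303/6 ≈ -1.7127e+6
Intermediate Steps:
s(E) = 1/(-2 + E)
B(Y, Q) = Q*(-⅙ + Y) (B(Y, Q) = Q*(1/(-2 - 4) + Y) = Q*(1/(-6) + Y) = Q*(-⅙ + Y))
-2274038 + B(-1379, -407) = -2274038 - 407*(-⅙ - 1379) = -2274038 - 407*(-8275/6) = -2274038 + 3367925/6 = -10276303/6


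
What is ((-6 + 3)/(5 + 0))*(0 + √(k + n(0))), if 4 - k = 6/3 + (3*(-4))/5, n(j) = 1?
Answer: -9*√15/25 ≈ -1.3943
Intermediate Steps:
k = 22/5 (k = 4 - (6/3 + (3*(-4))/5) = 4 - (6*(⅓) - 12*⅕) = 4 - (2 - 12/5) = 4 - 1*(-⅖) = 4 + ⅖ = 22/5 ≈ 4.4000)
((-6 + 3)/(5 + 0))*(0 + √(k + n(0))) = ((-6 + 3)/(5 + 0))*(0 + √(22/5 + 1)) = (-3/5)*(0 + √(27/5)) = (-3*⅕)*(0 + 3*√15/5) = -9*√15/25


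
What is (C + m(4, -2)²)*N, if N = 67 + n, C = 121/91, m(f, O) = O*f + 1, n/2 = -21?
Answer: 114500/91 ≈ 1258.2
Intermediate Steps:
n = -42 (n = 2*(-21) = -42)
m(f, O) = 1 + O*f
C = 121/91 (C = 121*(1/91) = 121/91 ≈ 1.3297)
N = 25 (N = 67 - 42 = 25)
(C + m(4, -2)²)*N = (121/91 + (1 - 2*4)²)*25 = (121/91 + (1 - 8)²)*25 = (121/91 + (-7)²)*25 = (121/91 + 49)*25 = (4580/91)*25 = 114500/91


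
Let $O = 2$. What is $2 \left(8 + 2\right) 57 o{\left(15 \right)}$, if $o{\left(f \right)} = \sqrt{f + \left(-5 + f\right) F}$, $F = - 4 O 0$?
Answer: $1140 \sqrt{15} \approx 4415.2$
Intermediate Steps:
$F = 0$ ($F = \left(-4\right) 2 \cdot 0 = \left(-8\right) 0 = 0$)
$o{\left(f \right)} = \sqrt{f}$ ($o{\left(f \right)} = \sqrt{f + \left(-5 + f\right) 0} = \sqrt{f + 0} = \sqrt{f}$)
$2 \left(8 + 2\right) 57 o{\left(15 \right)} = 2 \left(8 + 2\right) 57 \sqrt{15} = 2 \cdot 10 \cdot 57 \sqrt{15} = 20 \cdot 57 \sqrt{15} = 1140 \sqrt{15}$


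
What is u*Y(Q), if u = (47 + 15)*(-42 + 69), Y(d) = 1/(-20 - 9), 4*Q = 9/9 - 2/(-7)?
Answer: -1674/29 ≈ -57.724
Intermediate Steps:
Q = 9/28 (Q = (9/9 - 2/(-7))/4 = (9*(⅑) - 2*(-⅐))/4 = (1 + 2/7)/4 = (¼)*(9/7) = 9/28 ≈ 0.32143)
Y(d) = -1/29 (Y(d) = 1/(-29) = -1/29)
u = 1674 (u = 62*27 = 1674)
u*Y(Q) = 1674*(-1/29) = -1674/29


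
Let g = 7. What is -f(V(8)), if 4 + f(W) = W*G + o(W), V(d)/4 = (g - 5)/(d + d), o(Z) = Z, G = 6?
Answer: 1/2 ≈ 0.50000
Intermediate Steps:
V(d) = 4/d (V(d) = 4*((7 - 5)/(d + d)) = 4*(2/((2*d))) = 4*(2*(1/(2*d))) = 4/d)
f(W) = -4 + 7*W (f(W) = -4 + (W*6 + W) = -4 + (6*W + W) = -4 + 7*W)
-f(V(8)) = -(-4 + 7*(4/8)) = -(-4 + 7*(4*(1/8))) = -(-4 + 7*(1/2)) = -(-4 + 7/2) = -1*(-1/2) = 1/2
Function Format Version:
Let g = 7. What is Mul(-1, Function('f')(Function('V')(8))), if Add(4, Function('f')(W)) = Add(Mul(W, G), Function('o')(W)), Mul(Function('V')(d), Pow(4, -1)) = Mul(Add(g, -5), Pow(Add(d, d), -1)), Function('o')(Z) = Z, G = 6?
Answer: Rational(1, 2) ≈ 0.50000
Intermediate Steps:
Function('V')(d) = Mul(4, Pow(d, -1)) (Function('V')(d) = Mul(4, Mul(Add(7, -5), Pow(Add(d, d), -1))) = Mul(4, Mul(2, Pow(Mul(2, d), -1))) = Mul(4, Mul(2, Mul(Rational(1, 2), Pow(d, -1)))) = Mul(4, Pow(d, -1)))
Function('f')(W) = Add(-4, Mul(7, W)) (Function('f')(W) = Add(-4, Add(Mul(W, 6), W)) = Add(-4, Add(Mul(6, W), W)) = Add(-4, Mul(7, W)))
Mul(-1, Function('f')(Function('V')(8))) = Mul(-1, Add(-4, Mul(7, Mul(4, Pow(8, -1))))) = Mul(-1, Add(-4, Mul(7, Mul(4, Rational(1, 8))))) = Mul(-1, Add(-4, Mul(7, Rational(1, 2)))) = Mul(-1, Add(-4, Rational(7, 2))) = Mul(-1, Rational(-1, 2)) = Rational(1, 2)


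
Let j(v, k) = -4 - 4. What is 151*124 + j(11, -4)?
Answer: 18716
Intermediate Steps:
j(v, k) = -8
151*124 + j(11, -4) = 151*124 - 8 = 18724 - 8 = 18716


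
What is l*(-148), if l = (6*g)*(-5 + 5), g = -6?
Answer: 0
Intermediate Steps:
l = 0 (l = (6*(-6))*(-5 + 5) = -36*0 = 0)
l*(-148) = 0*(-148) = 0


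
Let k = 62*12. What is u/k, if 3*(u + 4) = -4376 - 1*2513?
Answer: -6901/2232 ≈ -3.0918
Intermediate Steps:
k = 744
u = -6901/3 (u = -4 + (-4376 - 1*2513)/3 = -4 + (-4376 - 2513)/3 = -4 + (⅓)*(-6889) = -4 - 6889/3 = -6901/3 ≈ -2300.3)
u/k = -6901/3/744 = -6901/3*1/744 = -6901/2232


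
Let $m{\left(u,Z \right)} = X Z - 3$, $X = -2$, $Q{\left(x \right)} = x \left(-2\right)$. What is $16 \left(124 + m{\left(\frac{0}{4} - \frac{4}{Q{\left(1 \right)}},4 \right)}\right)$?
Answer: $1808$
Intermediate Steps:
$Q{\left(x \right)} = - 2 x$
$m{\left(u,Z \right)} = -3 - 2 Z$ ($m{\left(u,Z \right)} = - 2 Z - 3 = -3 - 2 Z$)
$16 \left(124 + m{\left(\frac{0}{4} - \frac{4}{Q{\left(1 \right)}},4 \right)}\right) = 16 \left(124 - 11\right) = 16 \cdot 113 = 1808$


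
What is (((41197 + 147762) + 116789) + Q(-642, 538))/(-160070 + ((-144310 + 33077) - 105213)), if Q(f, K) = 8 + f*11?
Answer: -149347/188258 ≈ -0.79331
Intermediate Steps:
Q(f, K) = 8 + 11*f
(((41197 + 147762) + 116789) + Q(-642, 538))/(-160070 + ((-144310 + 33077) - 105213)) = (((41197 + 147762) + 116789) + (8 + 11*(-642)))/(-160070 + ((-144310 + 33077) - 105213)) = ((188959 + 116789) + (8 - 7062))/(-160070 + (-111233 - 105213)) = (305748 - 7054)/(-160070 - 216446) = 298694/(-376516) = 298694*(-1/376516) = -149347/188258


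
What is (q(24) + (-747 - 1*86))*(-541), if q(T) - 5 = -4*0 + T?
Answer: 434964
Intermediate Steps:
q(T) = 5 + T (q(T) = 5 + (-4*0 + T) = 5 + (0 + T) = 5 + T)
(q(24) + (-747 - 1*86))*(-541) = ((5 + 24) + (-747 - 1*86))*(-541) = (29 + (-747 - 86))*(-541) = (29 - 833)*(-541) = -804*(-541) = 434964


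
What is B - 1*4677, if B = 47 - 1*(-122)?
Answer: -4508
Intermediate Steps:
B = 169 (B = 47 + 122 = 169)
B - 1*4677 = 169 - 1*4677 = 169 - 4677 = -4508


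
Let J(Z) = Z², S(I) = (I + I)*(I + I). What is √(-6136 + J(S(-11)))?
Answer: 2*√57030 ≈ 477.62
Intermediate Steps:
S(I) = 4*I² (S(I) = (2*I)*(2*I) = 4*I²)
√(-6136 + J(S(-11))) = √(-6136 + (4*(-11)²)²) = √(-6136 + (4*121)²) = √(-6136 + 484²) = √(-6136 + 234256) = √228120 = 2*√57030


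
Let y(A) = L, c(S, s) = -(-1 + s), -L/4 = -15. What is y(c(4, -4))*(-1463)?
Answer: -87780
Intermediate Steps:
L = 60 (L = -4*(-15) = 60)
c(S, s) = 1 - s
y(A) = 60
y(c(4, -4))*(-1463) = 60*(-1463) = -87780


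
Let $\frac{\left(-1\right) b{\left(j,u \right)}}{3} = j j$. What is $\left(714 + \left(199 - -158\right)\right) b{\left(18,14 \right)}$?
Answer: $-1041012$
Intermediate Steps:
$b{\left(j,u \right)} = - 3 j^{2}$ ($b{\left(j,u \right)} = - 3 j j = - 3 j^{2}$)
$\left(714 + \left(199 - -158\right)\right) b{\left(18,14 \right)} = \left(714 + \left(199 - -158\right)\right) \left(- 3 \cdot 18^{2}\right) = \left(714 + \left(199 + 158\right)\right) \left(\left(-3\right) 324\right) = \left(714 + 357\right) \left(-972\right) = 1071 \left(-972\right) = -1041012$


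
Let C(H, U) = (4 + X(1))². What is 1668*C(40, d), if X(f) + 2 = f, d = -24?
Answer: 15012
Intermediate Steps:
X(f) = -2 + f
C(H, U) = 9 (C(H, U) = (4 + (-2 + 1))² = (4 - 1)² = 3² = 9)
1668*C(40, d) = 1668*9 = 15012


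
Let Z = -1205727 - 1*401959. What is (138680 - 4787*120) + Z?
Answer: -2043446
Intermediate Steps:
Z = -1607686 (Z = -1205727 - 401959 = -1607686)
(138680 - 4787*120) + Z = (138680 - 4787*120) - 1607686 = (138680 - 574440) - 1607686 = -435760 - 1607686 = -2043446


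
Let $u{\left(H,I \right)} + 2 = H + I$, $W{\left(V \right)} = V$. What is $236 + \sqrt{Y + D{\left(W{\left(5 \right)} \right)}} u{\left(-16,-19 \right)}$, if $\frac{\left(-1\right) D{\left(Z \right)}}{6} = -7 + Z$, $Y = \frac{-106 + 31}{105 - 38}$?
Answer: $236 - \frac{999 \sqrt{67}}{67} \approx 113.95$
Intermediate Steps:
$u{\left(H,I \right)} = -2 + H + I$ ($u{\left(H,I \right)} = -2 + \left(H + I\right) = -2 + H + I$)
$Y = - \frac{75}{67} \approx -1.1194$
$D{\left(Z \right)} = 42 - 6 Z$ ($D{\left(Z \right)} = - 6 \left(-7 + Z\right) = 42 - 6 Z$)
$236 + \sqrt{Y + D{\left(W{\left(5 \right)} \right)}} u{\left(-16,-19 \right)} = 236 + \sqrt{- \frac{75}{67} + \left(42 - 30\right)} \left(-2 - 16 - 19\right) = 236 + \sqrt{- \frac{75}{67} + \left(42 - 30\right)} \left(-37\right) = 236 + \sqrt{- \frac{75}{67} + 12} \left(-37\right) = 236 + \sqrt{\frac{729}{67}} \left(-37\right) = 236 + \frac{27 \sqrt{67}}{67} \left(-37\right) = 236 - \frac{999 \sqrt{67}}{67}$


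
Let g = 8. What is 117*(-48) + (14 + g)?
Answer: -5594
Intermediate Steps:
117*(-48) + (14 + g) = 117*(-48) + (14 + 8) = -5616 + 22 = -5594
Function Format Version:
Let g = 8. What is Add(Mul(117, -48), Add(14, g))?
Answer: -5594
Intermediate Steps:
Add(Mul(117, -48), Add(14, g)) = Add(Mul(117, -48), Add(14, 8)) = Add(-5616, 22) = -5594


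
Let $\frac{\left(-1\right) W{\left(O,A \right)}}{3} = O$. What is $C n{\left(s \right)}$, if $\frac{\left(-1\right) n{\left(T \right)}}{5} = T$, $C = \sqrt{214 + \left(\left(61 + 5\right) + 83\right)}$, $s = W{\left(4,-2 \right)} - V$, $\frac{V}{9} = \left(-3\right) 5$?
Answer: $- 6765 \sqrt{3} \approx -11717.0$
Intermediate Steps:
$V = -135$ ($V = 9 \left(\left(-3\right) 5\right) = 9 \left(-15\right) = -135$)
$W{\left(O,A \right)} = - 3 O$
$s = 123$ ($s = \left(-3\right) 4 - -135 = -12 + 135 = 123$)
$C = 11 \sqrt{3}$ ($C = \sqrt{214 + \left(66 + 83\right)} = \sqrt{214 + 149} = \sqrt{363} = 11 \sqrt{3} \approx 19.053$)
$n{\left(T \right)} = - 5 T$
$C n{\left(s \right)} = 11 \sqrt{3} \left(\left(-5\right) 123\right) = 11 \sqrt{3} \left(-615\right) = - 6765 \sqrt{3}$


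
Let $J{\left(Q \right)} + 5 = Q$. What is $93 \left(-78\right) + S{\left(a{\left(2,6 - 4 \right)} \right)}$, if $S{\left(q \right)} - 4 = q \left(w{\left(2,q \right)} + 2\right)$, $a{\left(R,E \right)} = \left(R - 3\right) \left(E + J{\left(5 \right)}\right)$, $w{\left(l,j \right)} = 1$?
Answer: $-7256$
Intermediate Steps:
$J{\left(Q \right)} = -5 + Q$
$a{\left(R,E \right)} = E \left(-3 + R\right)$ ($a{\left(R,E \right)} = \left(R - 3\right) \left(E + \left(-5 + 5\right)\right) = \left(-3 + R\right) \left(E + 0\right) = \left(-3 + R\right) E = E \left(-3 + R\right)$)
$S{\left(q \right)} = 4 + 3 q$ ($S{\left(q \right)} = 4 + q \left(1 + 2\right) = 4 + q 3 = 4 + 3 q$)
$93 \left(-78\right) + S{\left(a{\left(2,6 - 4 \right)} \right)} = 93 \left(-78\right) + \left(4 + 3 \left(6 - 4\right) \left(-3 + 2\right)\right) = -7254 + \left(4 + 3 \cdot 2 \left(-1\right)\right) = -7254 + \left(4 + 3 \left(-2\right)\right) = -7254 + \left(4 - 6\right) = -7254 - 2 = -7256$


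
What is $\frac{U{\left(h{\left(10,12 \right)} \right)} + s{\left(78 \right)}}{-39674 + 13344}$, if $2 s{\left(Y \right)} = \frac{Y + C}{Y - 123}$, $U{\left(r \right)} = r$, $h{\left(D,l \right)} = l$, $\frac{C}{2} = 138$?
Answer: $- \frac{121}{394950} \approx -0.00030637$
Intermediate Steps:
$C = 276$ ($C = 2 \cdot 138 = 276$)
$s{\left(Y \right)} = \frac{276 + Y}{2 \left(-123 + Y\right)}$ ($s{\left(Y \right)} = \frac{\left(Y + 276\right) \frac{1}{Y - 123}}{2} = \frac{\left(276 + Y\right) \frac{1}{-123 + Y}}{2} = \frac{\frac{1}{-123 + Y} \left(276 + Y\right)}{2} = \frac{276 + Y}{2 \left(-123 + Y\right)}$)
$\frac{U{\left(h{\left(10,12 \right)} \right)} + s{\left(78 \right)}}{-39674 + 13344} = \frac{12 + \frac{276 + 78}{2 \left(-123 + 78\right)}}{-39674 + 13344} = \frac{12 + \frac{1}{2} \frac{1}{-45} \cdot 354}{-26330} = \left(12 + \frac{1}{2} \left(- \frac{1}{45}\right) 354\right) \left(- \frac{1}{26330}\right) = \left(12 - \frac{59}{15}\right) \left(- \frac{1}{26330}\right) = \frac{121}{15} \left(- \frac{1}{26330}\right) = - \frac{121}{394950}$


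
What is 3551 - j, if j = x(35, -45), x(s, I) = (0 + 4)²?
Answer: 3535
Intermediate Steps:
x(s, I) = 16 (x(s, I) = 4² = 16)
j = 16
3551 - j = 3551 - 1*16 = 3551 - 16 = 3535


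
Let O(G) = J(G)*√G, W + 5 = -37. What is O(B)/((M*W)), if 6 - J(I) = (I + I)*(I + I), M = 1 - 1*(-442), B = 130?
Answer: 33797*√130/9303 ≈ 41.422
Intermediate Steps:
W = -42 (W = -5 - 37 = -42)
M = 443 (M = 1 + 442 = 443)
J(I) = 6 - 4*I² (J(I) = 6 - (I + I)*(I + I) = 6 - 2*I*2*I = 6 - 4*I²)
O(G) = √G*(6 - 4*G²) (O(G) = (6 - 4*G²)*√G = √G*(6 - 4*G²))
O(B)/((M*W)) = (√130*(6 - 4*130²))/((443*(-42))) = (√130*(6 - 4*16900))/(-18606) = (√130*(6 - 67600))*(-1/18606) = (√130*(-67594))*(-1/18606) = -67594*√130*(-1/18606) = 33797*√130/9303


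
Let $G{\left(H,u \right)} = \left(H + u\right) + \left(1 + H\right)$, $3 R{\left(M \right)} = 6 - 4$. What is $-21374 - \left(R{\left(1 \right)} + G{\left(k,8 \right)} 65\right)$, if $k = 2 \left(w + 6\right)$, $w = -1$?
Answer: $- \frac{69779}{3} \approx -23260.0$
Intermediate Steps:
$k = 10$ ($k = 2 \left(-1 + 6\right) = 2 \cdot 5 = 10$)
$R{\left(M \right)} = \frac{2}{3}$ ($R{\left(M \right)} = \frac{6 - 4}{3} = \frac{1}{3} \cdot 2 = \frac{2}{3}$)
$G{\left(H,u \right)} = 1 + u + 2 H$
$-21374 - \left(R{\left(1 \right)} + G{\left(k,8 \right)} 65\right) = -21374 - \left(\frac{2}{3} + \left(1 + 8 + 2 \cdot 10\right) 65\right) = -21374 - \left(\frac{2}{3} + \left(1 + 8 + 20\right) 65\right) = -21374 - \left(\frac{2}{3} + 29 \cdot 65\right) = -21374 - \left(\frac{2}{3} + 1885\right) = -21374 - \frac{5657}{3} = - \frac{69779}{3}$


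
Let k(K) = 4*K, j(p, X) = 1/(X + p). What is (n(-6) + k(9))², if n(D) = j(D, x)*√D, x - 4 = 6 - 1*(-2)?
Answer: (216 + I*√6)²/36 ≈ 1295.8 + 29.394*I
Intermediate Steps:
x = 12 (x = 4 + (6 - 1*(-2)) = 4 + (6 + 2) = 4 + 8 = 12)
n(D) = √D/(12 + D)
(n(-6) + k(9))² = (√(-6)/(12 - 6) + 4*9)² = ((I*√6)/6 + 36)² = ((I*√6)*(⅙) + 36)² = (I*√6/6 + 36)² = (36 + I*√6/6)²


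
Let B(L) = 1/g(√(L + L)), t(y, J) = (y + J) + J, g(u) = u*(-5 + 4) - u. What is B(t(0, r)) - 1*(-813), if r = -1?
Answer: 813 + I/4 ≈ 813.0 + 0.25*I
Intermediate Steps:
g(u) = -2*u (g(u) = u*(-1) - u = -u - u = -2*u)
t(y, J) = y + 2*J (t(y, J) = (J + y) + J = y + 2*J)
B(L) = -√2/(4*√L) (B(L) = 1/(-2*√(L + L)) = 1/(-2*√2*√L) = -√2/(4*√L))
B(t(0, r)) - 1*(-813) = -√2/(4*√(0 + 2*(-1))) - 1*(-813) = -√2/(4*√(0 - 2)) + 813 = -√2/(4*√(-2)) + 813 = -√2*(-I*√2/2)/4 + 813 = I/4 + 813 = 813 + I/4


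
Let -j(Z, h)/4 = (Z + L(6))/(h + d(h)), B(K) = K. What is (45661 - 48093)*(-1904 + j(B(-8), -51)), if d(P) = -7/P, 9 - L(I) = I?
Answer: 6007035136/1297 ≈ 4.6315e+6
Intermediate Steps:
L(I) = 9 - I
j(Z, h) = -4*(3 + Z)/(h - 7/h) (j(Z, h) = -4*(Z + (9 - 1*6))/(h - 7/h) = -4*(Z + (9 - 6))/(h - 7/h) = -4*(Z + 3)/(h - 7/h) = -4*(3 + Z)/(h - 7/h))
(45661 - 48093)*(-1904 + j(B(-8), -51)) = (45661 - 48093)*(-1904 - 4*(-51)*(3 - 8)/(-7 + (-51)²)) = -2432*(-1904 - 4*(-51)*(-5)/(-7 + 2601)) = -2432*(-1904 - 4*(-51)*(-5)/2594) = -2432*(-1904 - 4*(-51)*1/2594*(-5)) = -2432*(-1904 - 510/1297) = -2432*(-2469998/1297) = 6007035136/1297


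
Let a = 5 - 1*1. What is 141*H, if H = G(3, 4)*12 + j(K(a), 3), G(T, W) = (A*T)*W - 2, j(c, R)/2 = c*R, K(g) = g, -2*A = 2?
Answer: -20304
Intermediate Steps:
A = -1 (A = -½*2 = -1)
a = 4 (a = 5 - 1 = 4)
j(c, R) = 2*R*c (j(c, R) = 2*(c*R) = 2*(R*c) = 2*R*c)
G(T, W) = -2 - T*W (G(T, W) = (-T)*W - 2 = -T*W - 2 = -2 - T*W)
H = -144 (H = (-2 - 1*3*4)*12 + 2*3*4 = (-2 - 12)*12 + 24 = -14*12 + 24 = -168 + 24 = -144)
141*H = 141*(-144) = -20304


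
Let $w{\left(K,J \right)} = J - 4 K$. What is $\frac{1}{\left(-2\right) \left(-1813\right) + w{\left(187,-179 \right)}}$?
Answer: $\frac{1}{2699} \approx 0.00037051$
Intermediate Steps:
$\frac{1}{\left(-2\right) \left(-1813\right) + w{\left(187,-179 \right)}} = \frac{1}{\left(-2\right) \left(-1813\right) - 927} = \frac{1}{3626 - 927} = \frac{1}{2699}$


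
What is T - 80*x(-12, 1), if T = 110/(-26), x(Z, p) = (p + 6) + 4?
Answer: -11495/13 ≈ -884.23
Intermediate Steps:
x(Z, p) = 10 + p (x(Z, p) = (6 + p) + 4 = 10 + p)
T = -55/13 (T = 110*(-1/26) = -55/13 ≈ -4.2308)
T - 80*x(-12, 1) = -55/13 - 80*(10 + 1) = -55/13 - 80*11 = -55/13 - 880 = -11495/13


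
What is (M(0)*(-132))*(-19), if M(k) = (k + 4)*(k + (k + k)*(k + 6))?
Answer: 0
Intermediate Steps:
M(k) = (4 + k)*(k + 2*k*(6 + k)) (M(k) = (4 + k)*(k + (2*k)*(6 + k)) = (4 + k)*(k + 2*k*(6 + k)))
(M(0)*(-132))*(-19) = ((0*(52 + 2*0² + 21*0))*(-132))*(-19) = ((0*(52 + 2*0 + 0))*(-132))*(-19) = ((0*(52 + 0 + 0))*(-132))*(-19) = ((0*52)*(-132))*(-19) = (0*(-132))*(-19) = 0*(-19) = 0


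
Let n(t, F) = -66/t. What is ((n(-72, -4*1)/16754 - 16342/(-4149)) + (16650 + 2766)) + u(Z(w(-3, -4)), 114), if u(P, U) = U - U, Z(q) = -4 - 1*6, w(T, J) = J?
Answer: 5399702030429/278049384 ≈ 19420.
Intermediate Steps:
Z(q) = -10 (Z(q) = -4 - 6 = -10)
u(P, U) = 0
((n(-72, -4*1)/16754 - 16342/(-4149)) + (16650 + 2766)) + u(Z(w(-3, -4)), 114) = ((-66/(-72)/16754 - 16342/(-4149)) + (16650 + 2766)) + 0 = ((-66*(-1/72)*(1/16754) - 16342*(-1/4149)) + 19416) + 0 = (((11/12)*(1/16754) + 16342/4149) + 19416) + 0 = ((11/201048 + 16342/4149) + 19416) + 0 = (1095190685/278049384 + 19416) + 0 = 5399702030429/278049384 + 0 = 5399702030429/278049384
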